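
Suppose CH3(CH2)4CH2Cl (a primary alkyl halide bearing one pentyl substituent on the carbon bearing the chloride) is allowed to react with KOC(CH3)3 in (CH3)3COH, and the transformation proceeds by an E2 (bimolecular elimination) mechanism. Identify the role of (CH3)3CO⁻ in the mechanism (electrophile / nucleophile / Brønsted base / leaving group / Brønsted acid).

Step 1: In one step, (CH3)3CO⁻ pulls off a β-proton, the C–Cl bond cleaves, and a C=C double bond forms between the α- and β-carbons (E2, anti elimination).
(CH3)3CO⁻ accepts a proton in a proton-transfer step — a Brønsted base.

Brønsted base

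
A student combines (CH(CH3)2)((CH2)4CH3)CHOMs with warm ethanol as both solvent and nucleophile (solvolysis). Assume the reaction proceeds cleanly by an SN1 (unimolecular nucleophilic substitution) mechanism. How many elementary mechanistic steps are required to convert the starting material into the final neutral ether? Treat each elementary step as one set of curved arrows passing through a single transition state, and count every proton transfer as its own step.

Step 1: Ionisation: the C–O σ-bond cleaves heterolytically; both bonding electrons depart with MsO⁻, leaving a secondary carbocation at the α-carbon.
Step 2: A hydride (H with its bonding pair) migrates from the adjacent isopropyl carbon to the cationic centre — a 1,2-hydride shift — upgrading the secondary cation to a tertiary one.
Step 3: A lone pair on the oxygen of CH3CH2OH attacks the carbocation, forming a new C–O σ-bond and an oxonium ion.
Step 4: Deprotonation of the oxonium oxygen by solvent ethanol yields the neutral ether.
Total: 4 elementary steps.

4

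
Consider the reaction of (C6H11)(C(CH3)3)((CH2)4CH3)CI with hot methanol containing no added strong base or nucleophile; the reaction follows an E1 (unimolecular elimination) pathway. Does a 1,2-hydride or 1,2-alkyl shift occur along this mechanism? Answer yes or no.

The first-formed carbocation is tertiary.
No single 1,2-shift to an adjacent carbon would produce a more-substituted cation than the one already present, so no rearrangement occurs.

no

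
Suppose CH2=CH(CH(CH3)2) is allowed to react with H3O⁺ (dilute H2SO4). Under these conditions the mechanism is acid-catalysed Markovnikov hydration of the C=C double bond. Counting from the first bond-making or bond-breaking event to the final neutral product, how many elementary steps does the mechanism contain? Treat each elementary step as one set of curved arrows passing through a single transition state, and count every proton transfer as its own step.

4

Step 1: Protonation of the alkene by H3O⁺: the π bond acts as the nucleophile and picks up H⁺, giving the more stable (Markovnikov) secondary carbocation. H2O is released.
Step 2: Carbocation rearrangement: a 1,2-hydride shift from the adjacent isopropyl carbon converts the initially-formed secondary cation into the more stable tertiary cation.
Step 3: Nucleophilic capture of the cation by H2O produces the protonated alcohol (an oxonium ion).
Step 4: H2O removes a proton from the oxonium oxygen, regenerating H3O⁺ and giving the neutral alcohol.
Total: 4 elementary steps.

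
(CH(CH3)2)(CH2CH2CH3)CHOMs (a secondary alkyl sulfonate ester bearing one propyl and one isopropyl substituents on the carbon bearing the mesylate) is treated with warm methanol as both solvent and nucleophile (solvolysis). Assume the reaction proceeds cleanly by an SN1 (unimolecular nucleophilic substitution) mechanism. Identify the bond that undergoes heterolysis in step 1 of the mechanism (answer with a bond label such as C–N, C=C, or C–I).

C–O

Step 1: Rate-determining heterolysis of the C–O bond gives MsO⁻ and a secondary carbocation.
The bond broken in this step is the C–O bond.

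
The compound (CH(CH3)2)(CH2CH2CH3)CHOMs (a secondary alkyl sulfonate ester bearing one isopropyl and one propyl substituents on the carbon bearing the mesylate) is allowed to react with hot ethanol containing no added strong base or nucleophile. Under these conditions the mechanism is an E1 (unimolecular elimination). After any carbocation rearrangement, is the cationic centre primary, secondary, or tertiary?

tertiary

Step 1: Rate-determining heterolysis of the C–O bond gives MsO⁻ and a secondary carbocation.
Step 2: A 1,2-hydride shift from the adjacent isopropyl carbon moves the positive charge from the secondary centre to an adjacent carbon, generating a more stable tertiary carbocation.
The cation rearranges from secondary to tertiary via a 1,2-hydride shift from the adjacent isopropyl carbon; the tertiary cation is what reacts next.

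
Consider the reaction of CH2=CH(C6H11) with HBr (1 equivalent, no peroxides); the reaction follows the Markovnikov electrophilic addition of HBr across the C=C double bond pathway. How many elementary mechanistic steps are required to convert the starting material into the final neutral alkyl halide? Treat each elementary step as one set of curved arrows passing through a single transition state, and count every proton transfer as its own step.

3

Step 1: Electrophilic addition begins with the π(C=C) electrons forming a bond to the proton of HBr. Following Markovnikov's rule, the resulting cation is secondary. The H–Br bond breaks heterolytically, releasing Br⁻.
Step 2: A 1,2-hydride shift from the adjacent cyclohexyl carbon moves the positive charge from the secondary centre to an adjacent carbon, generating a more stable tertiary carbocation.
Step 3: Br⁻ captures the cation: a lone pair on Br⁻ fills the empty p orbital, producing the alkyl halide product.
Total: 3 elementary steps.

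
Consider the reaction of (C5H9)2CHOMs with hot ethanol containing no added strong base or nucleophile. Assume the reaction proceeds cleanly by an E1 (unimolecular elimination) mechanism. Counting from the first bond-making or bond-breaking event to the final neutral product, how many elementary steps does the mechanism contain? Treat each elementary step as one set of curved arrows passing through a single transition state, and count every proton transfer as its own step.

3

Step 1: Ionisation: the C–O σ-bond cleaves heterolytically; both bonding electrons depart with MsO⁻, leaving a secondary carbocation at the α-carbon.
Step 2: A hydride (H with its bonding pair) migrates from the adjacent cyclopentyl carbon to the cationic centre — a 1,2-hydride shift — upgrading the secondary cation to a tertiary one.
Step 3: A weak base (an ethanol molecule from the solvent) removes a proton from a carbon adjacent to the cationic centre; the electrons of that C–H bond become the new π(C=C) bond, giving the alkene.
Total: 3 elementary steps.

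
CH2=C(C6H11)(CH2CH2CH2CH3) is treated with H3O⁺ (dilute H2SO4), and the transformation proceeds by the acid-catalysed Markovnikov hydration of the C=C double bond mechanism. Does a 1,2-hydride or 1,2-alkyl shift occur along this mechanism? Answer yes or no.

The first-formed carbocation is tertiary.
No single 1,2-shift to an adjacent carbon would produce a more-substituted cation than the one already present, so no rearrangement occurs.

no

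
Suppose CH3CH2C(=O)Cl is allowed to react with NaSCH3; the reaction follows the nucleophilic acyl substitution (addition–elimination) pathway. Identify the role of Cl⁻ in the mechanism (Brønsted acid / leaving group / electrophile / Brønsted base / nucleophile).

Step 2: Elimination step: re-formation of the carbonyl π bond drives out Cl⁻, giving the new acyl compound.
Cl⁻ departs with both electrons of the breaking σ-bond — that is the definition of a leaving group.

leaving group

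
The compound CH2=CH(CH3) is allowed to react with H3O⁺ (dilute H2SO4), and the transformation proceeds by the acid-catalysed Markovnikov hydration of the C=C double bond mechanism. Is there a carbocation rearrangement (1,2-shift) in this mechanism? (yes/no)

no

The first-formed carbocation is secondary.
No single 1,2-shift to an adjacent carbon would produce a more-substituted cation than the one already present, so no rearrangement occurs.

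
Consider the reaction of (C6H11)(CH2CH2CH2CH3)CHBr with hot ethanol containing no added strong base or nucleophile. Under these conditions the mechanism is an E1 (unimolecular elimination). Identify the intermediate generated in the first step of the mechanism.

secondary carbocation

Step 1: Ionisation: the C–Br σ-bond cleaves heterolytically; both bonding electrons depart with Br⁻, leaving a secondary carbocation at the α-carbon.
After step 1 the species present is a secondary carbocation.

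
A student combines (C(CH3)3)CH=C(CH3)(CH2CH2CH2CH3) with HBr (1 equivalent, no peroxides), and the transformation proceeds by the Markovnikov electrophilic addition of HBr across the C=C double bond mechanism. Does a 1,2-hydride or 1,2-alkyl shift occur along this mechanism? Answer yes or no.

no

The first-formed carbocation is tertiary.
No single 1,2-shift to an adjacent carbon would produce a more-substituted cation than the one already present, so no rearrangement occurs.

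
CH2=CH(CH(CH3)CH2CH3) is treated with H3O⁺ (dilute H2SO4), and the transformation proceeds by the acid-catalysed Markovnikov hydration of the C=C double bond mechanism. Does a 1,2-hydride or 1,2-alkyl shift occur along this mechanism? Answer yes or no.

yes

The first-formed carbocation is secondary.
The adjacent sec-butyl carbon already bears 2 other carbon substituents and has a hydrogen to migrate; after a 1,2-hydride shift from that carbon the positive charge sits on a tertiary centre.
Tertiary is more stable than secondary, so the shift occurs.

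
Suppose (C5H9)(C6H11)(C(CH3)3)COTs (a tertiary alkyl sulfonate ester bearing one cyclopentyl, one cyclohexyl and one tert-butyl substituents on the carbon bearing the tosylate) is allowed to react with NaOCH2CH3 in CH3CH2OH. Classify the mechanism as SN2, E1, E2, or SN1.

E2

Conditions: a strong base with a tertiary substrate bearing a β-hydrogen.
These conditions are the textbook signature of the E2 pathway.
A strong (often hindered) base removes a β-H in concert with loss of the leaving group — bimolecular elimination.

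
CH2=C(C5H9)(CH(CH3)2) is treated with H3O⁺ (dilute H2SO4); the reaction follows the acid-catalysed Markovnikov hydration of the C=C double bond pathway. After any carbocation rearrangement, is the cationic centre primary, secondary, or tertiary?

tertiary

Step 1: Protonation of the alkene by H3O⁺: the π bond acts as the nucleophile and picks up H⁺, giving the more stable (Markovnikov) tertiary carbocation. H2O is released.
No single 1,2-shift to an adjacent carbon would give a more-substituted cation, so no rearrangement occurs.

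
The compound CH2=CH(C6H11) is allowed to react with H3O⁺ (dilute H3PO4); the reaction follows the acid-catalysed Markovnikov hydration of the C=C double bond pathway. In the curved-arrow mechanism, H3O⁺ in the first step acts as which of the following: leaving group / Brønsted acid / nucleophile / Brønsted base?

Brønsted acid

Step 1: Protonation of the alkene by H3O⁺: the π bond acts as the nucleophile and picks up H⁺, giving the more stable (Markovnikov) secondary carbocation. H2O is released.
H3O⁺ in the first step donates a proton in a proton-transfer step — a Brønsted acid.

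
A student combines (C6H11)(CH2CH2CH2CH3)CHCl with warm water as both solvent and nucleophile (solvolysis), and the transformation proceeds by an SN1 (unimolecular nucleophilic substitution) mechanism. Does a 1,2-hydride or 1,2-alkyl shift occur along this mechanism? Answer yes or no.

yes

The first-formed carbocation is secondary.
The adjacent cyclohexyl carbon already bears 2 other carbon substituents and has a hydrogen to migrate; after a 1,2-hydride shift from that carbon the positive charge sits on a tertiary centre.
Tertiary is more stable than secondary, so the shift occurs.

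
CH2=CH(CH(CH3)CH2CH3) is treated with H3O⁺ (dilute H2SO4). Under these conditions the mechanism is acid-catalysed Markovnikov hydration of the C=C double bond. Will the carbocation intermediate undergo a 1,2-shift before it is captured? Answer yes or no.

The first-formed carbocation is secondary.
The adjacent sec-butyl carbon already bears 2 other carbon substituents and has a hydrogen to migrate; after a 1,2-hydride shift from that carbon the positive charge sits on a tertiary centre.
Tertiary is more stable than secondary, so the shift occurs.

yes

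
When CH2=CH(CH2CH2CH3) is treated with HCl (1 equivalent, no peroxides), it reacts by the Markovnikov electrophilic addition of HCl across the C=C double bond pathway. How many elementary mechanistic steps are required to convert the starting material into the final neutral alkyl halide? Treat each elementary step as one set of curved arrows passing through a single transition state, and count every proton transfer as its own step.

Step 1: Protonation of the alkene by HCl: the π bond acts as the nucleophile and picks up H⁺, giving the more stable (Markovnikov) secondary carbocation. The H–Cl bond breaks heterolytically, releasing Cl⁻.
(No 1,2-shift: no single shift to an adjacent carbon would give a more stable cation.)
Step 2: Cl⁻ captures the cation: a lone pair on Cl⁻ fills the empty p orbital, producing the alkyl halide product.
Total: 2 elementary steps.

2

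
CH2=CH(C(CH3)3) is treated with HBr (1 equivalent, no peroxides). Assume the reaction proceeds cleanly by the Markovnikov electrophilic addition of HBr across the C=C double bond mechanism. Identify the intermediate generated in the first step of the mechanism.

Step 1: Electrophilic addition begins with the π(C=C) electrons forming a bond to the proton of HBr. Following Markovnikov's rule, the resulting cation is secondary. The H–Br bond breaks heterolytically, releasing Br⁻.
After step 1 the species present is a secondary carbocation.

secondary carbocation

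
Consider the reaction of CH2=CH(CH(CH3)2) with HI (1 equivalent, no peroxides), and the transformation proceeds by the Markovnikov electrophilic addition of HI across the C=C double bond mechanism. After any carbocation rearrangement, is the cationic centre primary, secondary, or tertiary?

tertiary

Step 1: Protonation of the alkene by HI: the π bond acts as the nucleophile and picks up H⁺, giving the more stable (Markovnikov) secondary carbocation. The H–I bond breaks heterolytically, releasing I⁻.
Step 2: Carbocation rearrangement: a 1,2-hydride shift from the adjacent isopropyl carbon converts the initially-formed secondary cation into the more stable tertiary cation.
The cation rearranges from secondary to tertiary via a 1,2-hydride shift from the adjacent isopropyl carbon; the tertiary cation is what reacts next.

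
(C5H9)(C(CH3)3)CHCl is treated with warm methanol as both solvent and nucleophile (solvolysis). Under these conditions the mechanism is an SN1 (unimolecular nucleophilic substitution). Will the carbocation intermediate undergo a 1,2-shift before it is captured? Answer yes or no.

The first-formed carbocation is secondary.
The adjacent cyclopentyl carbon already bears 2 other carbon substituents and has a hydrogen to migrate; after a 1,2-hydride shift from that carbon the positive charge sits on a tertiary centre.
Tertiary is more stable than secondary, so the shift occurs.

yes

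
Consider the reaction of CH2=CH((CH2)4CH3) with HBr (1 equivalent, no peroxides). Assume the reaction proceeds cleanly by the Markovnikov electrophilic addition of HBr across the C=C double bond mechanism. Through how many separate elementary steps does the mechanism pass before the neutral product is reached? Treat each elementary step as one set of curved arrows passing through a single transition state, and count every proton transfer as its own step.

Step 1: Protonation of the alkene by HBr: the π bond acts as the nucleophile and picks up H⁺, giving the more stable (Markovnikov) secondary carbocation. The H–Br bond breaks heterolytically, releasing Br⁻.
(No 1,2-shift: no single shift to an adjacent carbon would give a more stable cation.)
Step 2: Br⁻ captures the cation: a lone pair on Br⁻ fills the empty p orbital, producing the alkyl halide product.
Total: 2 elementary steps.

2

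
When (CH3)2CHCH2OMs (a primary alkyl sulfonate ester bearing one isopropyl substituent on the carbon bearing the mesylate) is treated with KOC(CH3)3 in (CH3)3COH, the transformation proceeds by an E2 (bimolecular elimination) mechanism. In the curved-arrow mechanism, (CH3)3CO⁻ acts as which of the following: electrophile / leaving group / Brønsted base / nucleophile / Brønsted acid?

Step 1: In one step, (CH3)3CO⁻ pulls off a β-proton, the C–O bond cleaves, and a C=C double bond forms between the α- and β-carbons (E2, anti elimination).
(CH3)3CO⁻ accepts a proton in a proton-transfer step — a Brønsted base.

Brønsted base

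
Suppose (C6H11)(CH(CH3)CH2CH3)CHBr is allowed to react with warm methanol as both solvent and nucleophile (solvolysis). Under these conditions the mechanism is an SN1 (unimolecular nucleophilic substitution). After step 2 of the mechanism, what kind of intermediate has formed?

Step 1: Unassisted departure of Br⁻ (taking the C–Br bonding pair) generates a secondary carbocation.
Step 2: A hydride (H with its bonding pair) migrates from the adjacent cyclohexyl carbon to the cationic centre — a 1,2-hydride shift — upgrading the secondary cation to a tertiary one.
After step 2 the species present is a tertiary carbocation.

tertiary carbocation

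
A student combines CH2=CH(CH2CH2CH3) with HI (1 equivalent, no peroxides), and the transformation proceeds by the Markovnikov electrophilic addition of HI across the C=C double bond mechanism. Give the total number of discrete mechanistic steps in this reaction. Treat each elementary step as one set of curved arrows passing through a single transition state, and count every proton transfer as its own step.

2

Step 1: Protonation of the alkene by HI: the π bond acts as the nucleophile and picks up H⁺, giving the more stable (Markovnikov) secondary carbocation. The H–I bond breaks heterolytically, releasing I⁻.
(No 1,2-shift: no single shift to an adjacent carbon would give a more stable cation.)
Step 2: I⁻ captures the cation: a lone pair on I⁻ fills the empty p orbital, producing the alkyl halide product.
Total: 2 elementary steps.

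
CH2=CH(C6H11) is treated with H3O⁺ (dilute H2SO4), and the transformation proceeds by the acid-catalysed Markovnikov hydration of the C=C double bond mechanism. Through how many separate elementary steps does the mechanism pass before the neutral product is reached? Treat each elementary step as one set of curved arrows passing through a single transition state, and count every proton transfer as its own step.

Step 1: The π electrons of the C=C bond attack a proton of H3O⁺; Markovnikov addition places the new C–H on the less-substituted alkene carbon, so the positive charge ends up on the more-substituted carbon — a secondary carbocation. H2O is released.
Step 2: A 1,2-hydride shift from the adjacent cyclohexyl carbon moves the positive charge from the secondary centre to an adjacent carbon, generating a more stable tertiary carbocation.
Step 3: A lone pair on the oxygen of H2O attacks the carbocation, forming a C–O bond and an oxonium ion (a protonated alcohol).
Step 4: Proton transfer from the O–H of the oxonium ion to H2O completes the catalytic cycle and yields the alcohol.
Total: 4 elementary steps.

4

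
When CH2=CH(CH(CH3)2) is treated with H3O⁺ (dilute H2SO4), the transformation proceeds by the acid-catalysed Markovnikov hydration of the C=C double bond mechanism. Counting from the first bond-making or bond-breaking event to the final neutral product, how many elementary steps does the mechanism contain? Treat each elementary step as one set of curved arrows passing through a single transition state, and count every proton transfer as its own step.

Step 1: Protonation of the alkene by H3O⁺: the π bond acts as the nucleophile and picks up H⁺, giving the more stable (Markovnikov) secondary carbocation. H2O is released.
Step 2: Carbocation rearrangement: a 1,2-hydride shift from the adjacent isopropyl carbon converts the initially-formed secondary cation into the more stable tertiary cation.
Step 3: Water acts as the nucleophile: an oxygen lone pair bonds to the cationic carbon, giving an oxonium-ion intermediate.
Step 4: Deprotonation of the oxonium ion by a water molecule delivers the neutral alcohol and regenerates the acid catalyst.
Total: 4 elementary steps.

4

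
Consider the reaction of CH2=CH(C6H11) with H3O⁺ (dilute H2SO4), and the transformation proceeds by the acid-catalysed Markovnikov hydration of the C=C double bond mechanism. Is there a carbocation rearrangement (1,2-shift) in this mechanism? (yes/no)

The first-formed carbocation is secondary.
The adjacent cyclohexyl carbon already bears 2 other carbon substituents and has a hydrogen to migrate; after a 1,2-hydride shift from that carbon the positive charge sits on a tertiary centre.
Tertiary is more stable than secondary, so the shift occurs.

yes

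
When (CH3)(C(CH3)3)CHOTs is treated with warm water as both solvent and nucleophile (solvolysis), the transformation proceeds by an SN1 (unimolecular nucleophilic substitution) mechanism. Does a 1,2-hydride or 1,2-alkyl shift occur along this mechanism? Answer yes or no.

yes

The first-formed carbocation is secondary.
The adjacent tert-butyl carbon has no hydrogen but bears methyl groups; migration of one methyl with its bonding pair (a 1,2-methyl shift) places the charge on a tertiary centre.
Tertiary is more stable than secondary, so the shift occurs.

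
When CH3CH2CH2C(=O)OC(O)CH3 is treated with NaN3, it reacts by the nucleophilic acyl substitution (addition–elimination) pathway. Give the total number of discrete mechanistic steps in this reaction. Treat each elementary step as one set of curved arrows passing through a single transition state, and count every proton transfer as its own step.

2

Step 1: A lone pair on the N of N3⁻ attacks the electrophilic acyl carbon; the π(C=O) electrons move onto oxygen, giving a tetrahedral intermediate.
Step 2: Collapse of the tetrahedral intermediate: the alkoxide oxygen pushes its lone pair back to re-form C=O while CH3CO2⁻ leaves.
Total: 2 elementary steps.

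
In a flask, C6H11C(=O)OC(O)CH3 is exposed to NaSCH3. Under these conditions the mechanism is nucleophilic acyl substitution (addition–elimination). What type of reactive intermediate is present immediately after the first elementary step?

Step 1: CH3S⁻ adds to the carbonyl carbon; the C=O π electrons shift onto oxygen and a tetrahedral alkoxide intermediate forms.
After step 1 the species present is a tetrahedral intermediate.

tetrahedral intermediate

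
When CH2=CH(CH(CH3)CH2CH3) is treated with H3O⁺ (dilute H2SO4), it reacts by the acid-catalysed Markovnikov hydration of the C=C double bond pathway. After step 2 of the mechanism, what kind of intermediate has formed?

tertiary carbocation

Step 1: Protonation of the alkene by H3O⁺: the π bond acts as the nucleophile and picks up H⁺, giving the more stable (Markovnikov) secondary carbocation. H2O is released.
Step 2: A hydride (H with its bonding pair) migrates from the adjacent sec-butyl carbon to the cationic centre — a 1,2-hydride shift — upgrading the secondary cation to a tertiary one.
After step 2 the species present is a tertiary carbocation.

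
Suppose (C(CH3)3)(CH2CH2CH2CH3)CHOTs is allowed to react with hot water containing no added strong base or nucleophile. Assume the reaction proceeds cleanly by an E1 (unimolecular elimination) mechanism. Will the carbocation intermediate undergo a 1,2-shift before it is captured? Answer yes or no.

yes

The first-formed carbocation is secondary.
The adjacent tert-butyl carbon has no hydrogen but bears methyl groups; migration of one methyl with its bonding pair (a 1,2-methyl shift) places the charge on a tertiary centre.
Tertiary is more stable than secondary, so the shift occurs.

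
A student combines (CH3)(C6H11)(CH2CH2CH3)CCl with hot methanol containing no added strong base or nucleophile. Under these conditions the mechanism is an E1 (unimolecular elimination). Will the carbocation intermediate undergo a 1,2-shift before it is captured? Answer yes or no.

The first-formed carbocation is tertiary.
No single 1,2-shift to an adjacent carbon would produce a more-substituted cation than the one already present, so no rearrangement occurs.

no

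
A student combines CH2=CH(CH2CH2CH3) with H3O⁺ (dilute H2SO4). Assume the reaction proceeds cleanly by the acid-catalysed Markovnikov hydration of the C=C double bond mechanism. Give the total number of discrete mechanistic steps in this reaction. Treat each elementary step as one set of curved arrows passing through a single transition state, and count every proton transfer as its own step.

3

Step 1: Protonation of the alkene by H3O⁺: the π bond acts as the nucleophile and picks up H⁺, giving the more stable (Markovnikov) secondary carbocation. H2O is released.
(No 1,2-shift: no single shift to an adjacent carbon would give a more stable cation.)
Step 2: Water acts as the nucleophile: an oxygen lone pair bonds to the cationic carbon, giving an oxonium-ion intermediate.
Step 3: H2O removes a proton from the oxonium oxygen, regenerating H3O⁺ and giving the neutral alcohol.
Total: 3 elementary steps.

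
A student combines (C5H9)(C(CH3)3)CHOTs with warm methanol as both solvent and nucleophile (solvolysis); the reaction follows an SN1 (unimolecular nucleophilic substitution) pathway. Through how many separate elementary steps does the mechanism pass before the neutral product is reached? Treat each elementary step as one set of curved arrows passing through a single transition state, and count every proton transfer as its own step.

Step 1: The C–O bond breaks with both electrons going to the tosylate; TsO⁻ leaves and a secondary carbocation remains.
Step 2: Carbocation rearrangement: a 1,2-hydride shift from the adjacent cyclopentyl carbon converts the initially-formed secondary cation into the more stable tertiary cation.
Step 3: Nucleophilic capture: the oxygen of CH3OH bonds to the cationic carbon, producing an oxonium-ion intermediate.
Step 4: A second solvent molecule removes the proton on oxygen, giving the neutral ether product.
Total: 4 elementary steps.

4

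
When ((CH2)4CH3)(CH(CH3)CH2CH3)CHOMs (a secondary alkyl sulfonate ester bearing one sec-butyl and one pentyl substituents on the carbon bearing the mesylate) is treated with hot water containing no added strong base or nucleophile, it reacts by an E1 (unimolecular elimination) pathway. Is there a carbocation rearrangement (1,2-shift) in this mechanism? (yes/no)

yes

The first-formed carbocation is secondary.
The adjacent sec-butyl carbon already bears 2 other carbon substituents and has a hydrogen to migrate; after a 1,2-hydride shift from that carbon the positive charge sits on a tertiary centre.
Tertiary is more stable than secondary, so the shift occurs.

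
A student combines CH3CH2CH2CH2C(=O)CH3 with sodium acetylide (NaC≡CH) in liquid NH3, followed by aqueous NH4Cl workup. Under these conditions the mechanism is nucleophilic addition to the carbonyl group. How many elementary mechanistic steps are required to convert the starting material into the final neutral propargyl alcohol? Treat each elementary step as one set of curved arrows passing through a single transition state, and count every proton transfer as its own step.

2

Step 1: HC≡C⁻ attacks the sp² carbonyl carbon; the C=O π bond breaks and the electrons end up as a lone pair on the alkoxide oxygen of the tetrahedral intermediate.
Step 2: On aqueous NH4Cl workup the alkoxide oxygen is protonated, giving a propargyl alcohol.
Total: 2 elementary steps.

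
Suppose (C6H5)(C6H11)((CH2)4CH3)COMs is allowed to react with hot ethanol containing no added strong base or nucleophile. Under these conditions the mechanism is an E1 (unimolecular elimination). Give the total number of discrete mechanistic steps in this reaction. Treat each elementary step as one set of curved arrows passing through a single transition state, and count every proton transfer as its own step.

2

Step 1: Unassisted departure of MsO⁻ (taking the C–O bonding pair) generates a tertiary carbocation.
(No 1,2-shift: no single shift to an adjacent carbon would give a more stable cation.)
Step 2: Loss of a β-proton to an ethanol molecule of the solvent: the C–H bonding pair collapses toward the cationic carbon to form the C=C π bond, yielding the alkene.
Total: 2 elementary steps.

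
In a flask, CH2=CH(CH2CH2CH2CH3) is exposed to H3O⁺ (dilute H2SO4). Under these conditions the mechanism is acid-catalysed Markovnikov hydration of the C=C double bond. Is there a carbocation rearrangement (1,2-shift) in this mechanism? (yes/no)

no

The first-formed carbocation is secondary.
No single 1,2-shift to an adjacent carbon would produce a more-substituted cation than the one already present, so no rearrangement occurs.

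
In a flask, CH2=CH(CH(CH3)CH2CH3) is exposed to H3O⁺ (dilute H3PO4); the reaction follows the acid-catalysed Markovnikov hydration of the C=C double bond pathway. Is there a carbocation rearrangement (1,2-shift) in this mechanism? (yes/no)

The first-formed carbocation is secondary.
The adjacent sec-butyl carbon already bears 2 other carbon substituents and has a hydrogen to migrate; after a 1,2-hydride shift from that carbon the positive charge sits on a tertiary centre.
Tertiary is more stable than secondary, so the shift occurs.

yes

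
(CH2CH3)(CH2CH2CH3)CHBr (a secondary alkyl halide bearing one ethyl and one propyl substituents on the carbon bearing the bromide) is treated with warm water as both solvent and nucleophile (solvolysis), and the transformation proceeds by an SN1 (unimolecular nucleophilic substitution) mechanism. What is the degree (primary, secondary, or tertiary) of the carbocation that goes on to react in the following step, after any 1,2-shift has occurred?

Step 1: Ionisation: the C–Br σ-bond cleaves heterolytically; both bonding electrons depart with Br⁻, leaving a secondary carbocation at the α-carbon.
No single 1,2-shift to an adjacent carbon would give a more-substituted cation, so no rearrangement occurs.

secondary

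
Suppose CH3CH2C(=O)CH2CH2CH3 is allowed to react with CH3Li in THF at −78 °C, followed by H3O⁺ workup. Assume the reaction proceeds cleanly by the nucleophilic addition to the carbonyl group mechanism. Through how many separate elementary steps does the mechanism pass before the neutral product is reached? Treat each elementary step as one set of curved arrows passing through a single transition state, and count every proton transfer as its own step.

2

Step 1: Nucleophilic addition: the carbanion-like carbon of CH3Li adds to the carbonyl carbon, pushing the π(C=O) electron pair onto oxygen and giving a tetrahedral alkoxide.
Step 2: On H3O⁺ workup the alkoxide oxygen is protonated, giving an alcohol.
Total: 2 elementary steps.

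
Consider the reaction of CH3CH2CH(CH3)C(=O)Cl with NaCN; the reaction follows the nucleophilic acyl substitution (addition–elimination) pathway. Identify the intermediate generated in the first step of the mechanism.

Step 1: CN⁻ adds to the carbonyl carbon; the C=O π electrons shift onto oxygen and a tetrahedral alkoxide intermediate forms.
After step 1 the species present is a tetrahedral intermediate.

tetrahedral intermediate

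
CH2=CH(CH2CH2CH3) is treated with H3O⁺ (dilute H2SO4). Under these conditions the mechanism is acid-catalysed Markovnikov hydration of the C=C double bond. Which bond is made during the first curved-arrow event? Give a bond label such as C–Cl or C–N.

C–H

Step 1: The π electrons of the C=C bond attack a proton of H3O⁺; Markovnikov addition places the new C–H on the less-substituted alkene carbon, so the positive charge ends up on the more-substituted carbon — a secondary carbocation. H2O is released.
The bond formed in this step is the C–H bond.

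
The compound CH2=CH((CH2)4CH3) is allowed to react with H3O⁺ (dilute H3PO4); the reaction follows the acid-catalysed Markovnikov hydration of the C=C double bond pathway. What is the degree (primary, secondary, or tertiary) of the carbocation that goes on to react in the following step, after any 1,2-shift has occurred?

secondary

Step 1: The π electrons of the C=C bond attack a proton of H3O⁺; Markovnikov addition places the new C–H on the less-substituted alkene carbon, so the positive charge ends up on the more-substituted carbon — a secondary carbocation. H2O is released.
No single 1,2-shift to an adjacent carbon would give a more-substituted cation, so no rearrangement occurs.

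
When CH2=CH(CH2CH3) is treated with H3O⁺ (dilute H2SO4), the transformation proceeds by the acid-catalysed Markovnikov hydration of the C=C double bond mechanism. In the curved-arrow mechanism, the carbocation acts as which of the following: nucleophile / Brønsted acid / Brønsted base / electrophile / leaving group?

Step 2: Water acts as the nucleophile: an oxygen lone pair bonds to the cationic carbon, giving an oxonium-ion intermediate.
The carbocation accepts an electron pair into an empty or π* orbital — it is the electrophile.

electrophile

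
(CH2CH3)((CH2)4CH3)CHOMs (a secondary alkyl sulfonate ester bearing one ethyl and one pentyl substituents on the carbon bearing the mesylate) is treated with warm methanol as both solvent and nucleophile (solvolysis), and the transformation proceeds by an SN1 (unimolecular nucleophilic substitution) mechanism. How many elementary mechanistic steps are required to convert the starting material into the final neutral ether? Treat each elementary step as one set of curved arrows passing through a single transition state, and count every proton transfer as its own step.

Step 1: The C–O bond breaks with both electrons going to the mesylate; MsO⁻ leaves and a secondary carbocation remains.
(No 1,2-shift: no single shift to an adjacent carbon would give a more stable cation.)
Step 2: Nucleophilic capture: the oxygen of CH3OH bonds to the cationic carbon, producing an oxonium-ion intermediate.
Step 3: Proton transfer from the O–H of the oxonium ion to a solvent molecule delivers the neutral ether.
Total: 3 elementary steps.

3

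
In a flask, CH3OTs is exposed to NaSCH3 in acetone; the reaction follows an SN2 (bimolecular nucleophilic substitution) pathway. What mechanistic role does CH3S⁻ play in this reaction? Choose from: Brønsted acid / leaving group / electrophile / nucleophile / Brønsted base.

Step 1: CH3S⁻ attacks the back face of the α-carbon while TsO⁻ departs with the C–O bonding pair — a single concerted displacement through a pentacoordinate transition state.
CH3S⁻ donates an electron pair to form a new σ-bond to carbon — it is the nucleophile.

nucleophile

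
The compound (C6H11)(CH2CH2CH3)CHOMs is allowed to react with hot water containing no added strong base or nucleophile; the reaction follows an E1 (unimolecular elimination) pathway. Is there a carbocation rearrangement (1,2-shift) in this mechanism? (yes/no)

The first-formed carbocation is secondary.
The adjacent cyclohexyl carbon already bears 2 other carbon substituents and has a hydrogen to migrate; after a 1,2-hydride shift from that carbon the positive charge sits on a tertiary centre.
Tertiary is more stable than secondary, so the shift occurs.

yes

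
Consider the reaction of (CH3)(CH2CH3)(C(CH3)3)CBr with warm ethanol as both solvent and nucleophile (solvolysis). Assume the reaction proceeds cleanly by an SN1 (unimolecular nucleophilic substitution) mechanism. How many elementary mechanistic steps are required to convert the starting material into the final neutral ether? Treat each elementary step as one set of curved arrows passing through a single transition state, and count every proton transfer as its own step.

Step 1: Rate-determining heterolysis of the C–Br bond gives Br⁻ and a tertiary carbocation.
(No 1,2-shift: no single shift to an adjacent carbon would give a more stable cation.)
Step 2: Nucleophilic capture: the oxygen of CH3CH2OH bonds to the cationic carbon, producing an oxonium-ion intermediate.
Step 3: A second solvent molecule removes the proton on oxygen, giving the neutral ether product.
Total: 3 elementary steps.

3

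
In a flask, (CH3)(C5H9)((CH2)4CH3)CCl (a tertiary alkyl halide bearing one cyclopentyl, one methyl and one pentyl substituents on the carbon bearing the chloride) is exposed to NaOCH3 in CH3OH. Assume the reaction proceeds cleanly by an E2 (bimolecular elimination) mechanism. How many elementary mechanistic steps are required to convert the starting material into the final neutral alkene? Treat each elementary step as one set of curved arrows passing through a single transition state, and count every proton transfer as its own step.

Step 1: In one step, CH3O⁻ pulls off a β-proton, the C–Cl bond cleaves, and a C=C double bond forms between the α- and β-carbons (E2, anti elimination).
Total: 1 elementary step.

1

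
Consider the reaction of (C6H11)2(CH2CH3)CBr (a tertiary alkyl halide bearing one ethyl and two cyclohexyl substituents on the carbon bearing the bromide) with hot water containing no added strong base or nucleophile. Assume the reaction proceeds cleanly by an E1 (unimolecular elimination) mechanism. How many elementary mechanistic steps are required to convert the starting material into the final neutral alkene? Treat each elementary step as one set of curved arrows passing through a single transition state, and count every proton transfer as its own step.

2

Step 1: Unassisted departure of Br⁻ (taking the C–Br bonding pair) generates a tertiary carbocation.
(No 1,2-shift: no single shift to an adjacent carbon would give a more stable cation.)
Step 2: A weak base (a water molecule from the solvent) removes a proton from a carbon adjacent to the cationic centre; the electrons of that C–H bond become the new π(C=C) bond, giving the alkene.
Total: 2 elementary steps.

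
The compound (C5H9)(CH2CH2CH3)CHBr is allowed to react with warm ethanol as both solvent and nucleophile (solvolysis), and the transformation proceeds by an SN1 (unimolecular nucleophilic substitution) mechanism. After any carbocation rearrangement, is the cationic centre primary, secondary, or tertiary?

Step 1: Rate-determining heterolysis of the C–Br bond gives Br⁻ and a secondary carbocation.
Step 2: A 1,2-hydride shift from the adjacent cyclopentyl carbon moves the positive charge from the secondary centre to an adjacent carbon, generating a more stable tertiary carbocation.
The cation rearranges from secondary to tertiary via a 1,2-hydride shift from the adjacent cyclopentyl carbon; the tertiary cation is what reacts next.

tertiary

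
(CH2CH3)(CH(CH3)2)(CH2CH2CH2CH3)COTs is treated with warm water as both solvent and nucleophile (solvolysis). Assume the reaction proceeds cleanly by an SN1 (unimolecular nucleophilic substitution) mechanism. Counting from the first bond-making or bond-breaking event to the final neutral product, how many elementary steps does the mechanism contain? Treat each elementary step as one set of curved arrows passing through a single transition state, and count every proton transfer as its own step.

3

Step 1: Ionisation: the C–O σ-bond cleaves heterolytically; both bonding electrons depart with TsO⁻, leaving a tertiary carbocation at the α-carbon.
(No 1,2-shift: no single shift to an adjacent carbon would give a more stable cation.)
Step 2: A lone pair on the oxygen of H2O attacks the carbocation, forming a new C–O σ-bond and an oxonium ion.
Step 3: A second solvent molecule removes the proton on oxygen, giving the neutral alcohol product.
Total: 3 elementary steps.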